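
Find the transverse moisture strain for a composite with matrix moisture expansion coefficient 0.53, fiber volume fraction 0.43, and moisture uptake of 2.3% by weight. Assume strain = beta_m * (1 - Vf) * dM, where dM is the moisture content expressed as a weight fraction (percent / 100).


dM = 2.3/100 = 0.023
strain = beta_m * (1-Vf) * dM = 0.53 * 0.57 * 0.023 = 0.0069483

0.0069483


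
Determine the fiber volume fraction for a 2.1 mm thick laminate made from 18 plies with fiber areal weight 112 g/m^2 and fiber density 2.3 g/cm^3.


Vf = n * FAW / (rho_f * h * 1000) = 18 * 112 / (2.3 * 2.1 * 1000) = 0.4174

0.4174


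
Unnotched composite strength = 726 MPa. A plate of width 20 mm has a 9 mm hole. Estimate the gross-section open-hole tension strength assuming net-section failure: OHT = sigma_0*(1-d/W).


OHT = sigma_0*(1-d/W) = 726*(1-9/20) = 399.3 MPa

399.3 MPa


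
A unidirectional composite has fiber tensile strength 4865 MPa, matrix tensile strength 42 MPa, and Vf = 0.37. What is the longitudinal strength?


sigma_1 = sigma_f*Vf + sigma_m*(1-Vf) = 4865*0.37 + 42*0.63 = 1826.5 MPa

1826.5 MPa


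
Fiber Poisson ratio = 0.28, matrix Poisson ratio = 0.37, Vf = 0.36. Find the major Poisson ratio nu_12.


nu_12 = nu_f*Vf + nu_m*(1-Vf) = 0.28*0.36 + 0.37*0.64 = 0.3376

0.3376


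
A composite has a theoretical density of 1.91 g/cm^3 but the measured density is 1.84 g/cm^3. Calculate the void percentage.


Void% = (rho_theo - rho_actual)/rho_theo * 100 = (1.91 - 1.84)/1.91 * 100 = 3.66%

3.66%


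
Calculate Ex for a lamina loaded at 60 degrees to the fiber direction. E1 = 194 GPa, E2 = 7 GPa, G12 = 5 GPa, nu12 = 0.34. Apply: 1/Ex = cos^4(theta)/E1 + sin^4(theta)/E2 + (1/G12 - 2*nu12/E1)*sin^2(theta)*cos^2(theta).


cos^4(60) = 0.0625, sin^4(60) = 0.5625, sin^2(60)*cos^2(60) = 0.1875
1/G12 - 2*nu12/E1 = 1/5 - 2*0.34/194 = 0.196495 GPa^-1
1/Ex = 0.0625/194 + 0.5625/7 + 0.196495*0.1875 = 0.1175221 GPa^-1
Ex = 8.51 GPa

8.51 GPa


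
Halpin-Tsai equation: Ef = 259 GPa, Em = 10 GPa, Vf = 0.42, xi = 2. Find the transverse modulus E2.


eta = (Ef/Em - 1)/(Ef/Em + xi) = (25.9 - 1)/(25.9 + 2) = 0.8925
E2 = Em*(1+xi*eta*Vf)/(1-eta*Vf) = 27.99 GPa

27.99 GPa


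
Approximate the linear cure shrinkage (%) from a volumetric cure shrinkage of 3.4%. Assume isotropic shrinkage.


Linear shrinkage ≈ vol_shrink/3 = 3.4/3 = 1.133%

1.133%


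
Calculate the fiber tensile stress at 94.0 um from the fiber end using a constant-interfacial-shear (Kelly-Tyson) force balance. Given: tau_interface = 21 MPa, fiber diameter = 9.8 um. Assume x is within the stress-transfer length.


Force balance: sigma_f * (pi*d^2/4) = tau * (pi*d) * x  ->  sigma_f = 4 * tau * x / d
sigma_f = 4 * 21 * 94.0 / 9.8 = 805.7 MPa

805.7 MPa


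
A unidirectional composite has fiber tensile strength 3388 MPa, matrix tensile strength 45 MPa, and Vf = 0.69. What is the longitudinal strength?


sigma_1 = sigma_f*Vf + sigma_m*(1-Vf) = 3388*0.69 + 45*0.31 = 2351.7 MPa

2351.7 MPa


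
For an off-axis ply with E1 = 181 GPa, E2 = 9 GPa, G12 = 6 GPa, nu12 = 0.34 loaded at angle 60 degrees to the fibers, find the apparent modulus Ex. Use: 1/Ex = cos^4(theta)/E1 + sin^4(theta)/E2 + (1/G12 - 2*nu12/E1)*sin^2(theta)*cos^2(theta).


cos^4(60) = 0.0625, sin^4(60) = 0.5625, sin^2(60)*cos^2(60) = 0.1875
1/G12 - 2*nu12/E1 = 1/6 - 2*0.34/181 = 0.16291 GPa^-1
1/Ex = 0.0625/181 + 0.5625/9 + 0.16291*0.1875 = 0.0933909 GPa^-1
Ex = 10.71 GPa

10.71 GPa


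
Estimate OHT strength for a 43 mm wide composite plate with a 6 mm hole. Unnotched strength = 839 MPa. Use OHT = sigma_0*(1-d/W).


OHT = sigma_0*(1-d/W) = 839*(1-6/43) = 721.9 MPa

721.9 MPa


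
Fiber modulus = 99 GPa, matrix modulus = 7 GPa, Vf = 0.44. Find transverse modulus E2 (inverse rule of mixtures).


1/E2 = Vf/Ef + (1-Vf)/Em = 0.44/99 + 0.56/7
E2 = 11.84 GPa

11.84 GPa


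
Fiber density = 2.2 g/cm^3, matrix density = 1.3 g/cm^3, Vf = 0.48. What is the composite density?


rho_c = rho_f*Vf + rho_m*(1-Vf) = 2.2*0.48 + 1.3*0.52 = 1.732 g/cm^3

1.732 g/cm^3


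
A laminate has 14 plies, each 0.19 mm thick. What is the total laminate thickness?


h = n * t_ply = 14 * 0.19 = 2.66 mm

2.66 mm


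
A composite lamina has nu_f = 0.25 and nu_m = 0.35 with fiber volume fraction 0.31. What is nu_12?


nu_12 = nu_f*Vf + nu_m*(1-Vf) = 0.25*0.31 + 0.35*0.69 = 0.319

0.319


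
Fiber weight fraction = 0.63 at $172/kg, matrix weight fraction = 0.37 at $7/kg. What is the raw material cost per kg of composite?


Cost = cost_f*Wf + cost_m*Wm = 172*0.63 + 7*0.37 = $110.95/kg

$110.95/kg


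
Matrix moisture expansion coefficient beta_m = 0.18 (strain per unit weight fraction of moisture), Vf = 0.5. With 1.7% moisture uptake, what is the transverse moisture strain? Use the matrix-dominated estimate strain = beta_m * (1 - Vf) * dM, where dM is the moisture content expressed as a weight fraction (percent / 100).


dM = 1.7/100 = 0.017
strain = beta_m * (1-Vf) * dM = 0.18 * 0.5 * 0.017 = 0.00153

0.00153


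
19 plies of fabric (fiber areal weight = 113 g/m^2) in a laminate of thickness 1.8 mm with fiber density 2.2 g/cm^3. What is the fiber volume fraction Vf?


Vf = n * FAW / (rho_f * h * 1000) = 19 * 113 / (2.2 * 1.8 * 1000) = 0.5422

0.5422


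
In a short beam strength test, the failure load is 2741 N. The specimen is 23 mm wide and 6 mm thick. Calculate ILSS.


ILSS = 3F/(4bh) = 3*2741/(4*23*6) = 14.9 MPa

14.9 MPa


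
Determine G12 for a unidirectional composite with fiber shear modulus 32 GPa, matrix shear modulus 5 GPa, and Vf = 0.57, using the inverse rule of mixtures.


1/G12 = Vf/Gf + (1-Vf)/Gm = 0.57/32 + 0.43/5
G12 = 9.63 GPa

9.63 GPa


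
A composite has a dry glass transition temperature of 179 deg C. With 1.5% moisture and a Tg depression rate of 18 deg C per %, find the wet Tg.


Tg_wet = Tg_dry - k*moisture = 179 - 18*1.5 = 152.0 deg C

152.0 deg C


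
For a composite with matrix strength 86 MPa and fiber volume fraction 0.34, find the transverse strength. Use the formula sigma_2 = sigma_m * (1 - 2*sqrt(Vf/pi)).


factor = 1 - 2*sqrt(0.34/pi) = 0.342
sigma_2 = 86 * 0.342 = 29.42 MPa

29.42 MPa


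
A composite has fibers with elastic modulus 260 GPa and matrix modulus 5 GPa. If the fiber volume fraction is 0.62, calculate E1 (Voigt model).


E1 = Ef*Vf + Em*(1-Vf) = 260*0.62 + 5*0.38 = 163.1 GPa

163.1 GPa


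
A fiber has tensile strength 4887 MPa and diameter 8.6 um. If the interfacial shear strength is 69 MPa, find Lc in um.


Lc = sigma_f * d / (2 * tau_i) = 4887 * 8.6 / (2 * 69) = 304.6 um

304.6 um


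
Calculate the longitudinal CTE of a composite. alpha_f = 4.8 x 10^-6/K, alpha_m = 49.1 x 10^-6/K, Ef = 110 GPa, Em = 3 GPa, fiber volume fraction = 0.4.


E1 = Ef*Vf + Em*(1-Vf) = 45.8
alpha_1 = (alpha_f*Ef*Vf + alpha_m*Em*(1-Vf))/E1 = 6.54 x 10^-6/K

6.54 x 10^-6/K


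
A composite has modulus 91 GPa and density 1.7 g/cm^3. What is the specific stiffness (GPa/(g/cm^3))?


Specific stiffness = E/rho = 91/1.7 = 53.5 GPa/(g/cm^3)

53.5 GPa/(g/cm^3)


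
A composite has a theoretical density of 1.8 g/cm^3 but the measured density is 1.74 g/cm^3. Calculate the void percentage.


Void% = (rho_theo - rho_actual)/rho_theo * 100 = (1.8 - 1.74)/1.8 * 100 = 3.33%

3.33%


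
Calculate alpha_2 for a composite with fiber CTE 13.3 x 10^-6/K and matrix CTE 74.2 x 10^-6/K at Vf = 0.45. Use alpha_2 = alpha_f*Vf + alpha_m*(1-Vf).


alpha_2 = alpha_f*Vf + alpha_m*(1-Vf) = 13.3*0.45 + 74.2*0.55 = 46.8 x 10^-6/K

46.8 x 10^-6/K


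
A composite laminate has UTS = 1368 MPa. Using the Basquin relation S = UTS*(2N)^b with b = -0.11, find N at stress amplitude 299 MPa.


N = 0.5 * (S/UTS)^(1/b) = 0.5 * (299/1368)^(1/-0.11) = 504361.4735 cycles

504361.4735 cycles


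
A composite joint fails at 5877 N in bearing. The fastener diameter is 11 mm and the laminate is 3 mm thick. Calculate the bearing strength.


sigma_br = F/(d*h) = 5877/(11*3) = 178.1 MPa

178.1 MPa


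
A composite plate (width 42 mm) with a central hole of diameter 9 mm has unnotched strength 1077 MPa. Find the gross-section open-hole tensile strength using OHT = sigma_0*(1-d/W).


OHT = sigma_0*(1-d/W) = 1077*(1-9/42) = 846.2 MPa

846.2 MPa


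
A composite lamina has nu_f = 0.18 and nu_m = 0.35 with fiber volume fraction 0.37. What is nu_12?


nu_12 = nu_f*Vf + nu_m*(1-Vf) = 0.18*0.37 + 0.35*0.63 = 0.2871

0.2871


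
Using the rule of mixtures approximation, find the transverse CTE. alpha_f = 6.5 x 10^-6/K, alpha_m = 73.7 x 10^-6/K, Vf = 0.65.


alpha_2 = alpha_f*Vf + alpha_m*(1-Vf) = 6.5*0.65 + 73.7*0.35 = 30.0 x 10^-6/K

30.0 x 10^-6/K


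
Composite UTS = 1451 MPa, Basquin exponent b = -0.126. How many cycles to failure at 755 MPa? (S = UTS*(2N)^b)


N = 0.5 * (S/UTS)^(1/b) = 0.5 * (755/1451)^(1/-0.126) = 89.2729 cycles

89.2729 cycles


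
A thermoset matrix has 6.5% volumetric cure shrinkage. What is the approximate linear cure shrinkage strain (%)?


Linear shrinkage ≈ vol_shrink/3 = 6.5/3 = 2.167%

2.167%


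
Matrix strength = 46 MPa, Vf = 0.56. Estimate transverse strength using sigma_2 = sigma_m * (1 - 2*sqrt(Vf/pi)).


factor = 1 - 2*sqrt(0.56/pi) = 0.1556
sigma_2 = 46 * 0.1556 = 7.16 MPa

7.16 MPa


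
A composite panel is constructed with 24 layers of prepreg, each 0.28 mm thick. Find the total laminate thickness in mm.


h = n * t_ply = 24 * 0.28 = 6.72 mm

6.72 mm


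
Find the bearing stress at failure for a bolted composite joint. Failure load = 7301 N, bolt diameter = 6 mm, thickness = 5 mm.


sigma_br = F/(d*h) = 7301/(6*5) = 243.4 MPa

243.4 MPa


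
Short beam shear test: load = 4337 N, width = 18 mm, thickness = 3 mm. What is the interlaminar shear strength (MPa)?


ILSS = 3F/(4bh) = 3*4337/(4*18*3) = 60.24 MPa

60.24 MPa


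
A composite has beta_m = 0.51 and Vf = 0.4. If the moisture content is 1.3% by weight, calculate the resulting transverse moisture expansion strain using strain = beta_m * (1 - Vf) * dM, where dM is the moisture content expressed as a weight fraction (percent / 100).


dM = 1.3/100 = 0.013
strain = beta_m * (1-Vf) * dM = 0.51 * 0.6 * 0.013 = 0.003978

0.003978


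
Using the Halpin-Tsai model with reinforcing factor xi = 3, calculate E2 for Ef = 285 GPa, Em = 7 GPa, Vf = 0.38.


eta = (Ef/Em - 1)/(Ef/Em + xi) = (40.7143 - 1)/(40.7143 + 3) = 0.9085
E2 = Em*(1+xi*eta*Vf)/(1-eta*Vf) = 21.76 GPa

21.76 GPa


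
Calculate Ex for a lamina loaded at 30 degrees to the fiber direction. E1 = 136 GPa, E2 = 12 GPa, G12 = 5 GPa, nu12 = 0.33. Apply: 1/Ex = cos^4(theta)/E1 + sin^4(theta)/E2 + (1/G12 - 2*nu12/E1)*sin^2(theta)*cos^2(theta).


cos^4(30) = 0.5625, sin^4(30) = 0.0625, sin^2(30)*cos^2(30) = 0.1875
1/G12 - 2*nu12/E1 = 1/5 - 2*0.33/136 = 0.195147 GPa^-1
1/Ex = 0.5625/136 + 0.0625/12 + 0.195147*0.1875 = 0.0459344 GPa^-1
Ex = 21.77 GPa

21.77 GPa


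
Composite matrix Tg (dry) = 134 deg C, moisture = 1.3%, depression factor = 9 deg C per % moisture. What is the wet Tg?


Tg_wet = Tg_dry - k*moisture = 134 - 9*1.3 = 122.3 deg C

122.3 deg C


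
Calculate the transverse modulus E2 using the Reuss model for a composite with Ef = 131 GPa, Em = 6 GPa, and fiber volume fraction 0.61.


1/E2 = Vf/Ef + (1-Vf)/Em = 0.61/131 + 0.39/6
E2 = 14.36 GPa

14.36 GPa


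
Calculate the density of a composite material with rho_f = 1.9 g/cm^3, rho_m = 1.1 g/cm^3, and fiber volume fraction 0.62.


rho_c = rho_f*Vf + rho_m*(1-Vf) = 1.9*0.62 + 1.1*0.38 = 1.596 g/cm^3

1.596 g/cm^3


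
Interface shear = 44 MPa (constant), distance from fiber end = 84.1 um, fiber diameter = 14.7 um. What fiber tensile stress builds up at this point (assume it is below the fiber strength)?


Force balance: sigma_f * (pi*d^2/4) = tau * (pi*d) * x  ->  sigma_f = 4 * tau * x / d
sigma_f = 4 * 44 * 84.1 / 14.7 = 1006.9 MPa

1006.9 MPa


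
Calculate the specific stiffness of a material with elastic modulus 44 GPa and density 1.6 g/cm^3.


Specific stiffness = E/rho = 44/1.6 = 27.5 GPa/(g/cm^3)

27.5 GPa/(g/cm^3)


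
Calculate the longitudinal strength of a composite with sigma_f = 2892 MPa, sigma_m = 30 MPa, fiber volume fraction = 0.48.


sigma_1 = sigma_f*Vf + sigma_m*(1-Vf) = 2892*0.48 + 30*0.52 = 1403.8 MPa

1403.8 MPa


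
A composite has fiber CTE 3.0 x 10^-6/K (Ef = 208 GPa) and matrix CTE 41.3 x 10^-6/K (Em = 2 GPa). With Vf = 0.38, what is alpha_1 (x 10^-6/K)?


E1 = Ef*Vf + Em*(1-Vf) = 80.28
alpha_1 = (alpha_f*Ef*Vf + alpha_m*Em*(1-Vf))/E1 = 3.59 x 10^-6/K

3.59 x 10^-6/K


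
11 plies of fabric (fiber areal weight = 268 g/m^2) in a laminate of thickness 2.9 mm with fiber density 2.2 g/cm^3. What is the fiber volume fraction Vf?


Vf = n * FAW / (rho_f * h * 1000) = 11 * 268 / (2.2 * 2.9 * 1000) = 0.4621

0.4621


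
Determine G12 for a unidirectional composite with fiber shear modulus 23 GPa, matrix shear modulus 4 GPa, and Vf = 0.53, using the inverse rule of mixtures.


1/G12 = Vf/Gf + (1-Vf)/Gm = 0.53/23 + 0.47/4
G12 = 7.12 GPa

7.12 GPa


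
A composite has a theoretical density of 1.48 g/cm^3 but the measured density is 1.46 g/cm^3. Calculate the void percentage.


Void% = (rho_theo - rho_actual)/rho_theo * 100 = (1.48 - 1.46)/1.48 * 100 = 1.35%

1.35%


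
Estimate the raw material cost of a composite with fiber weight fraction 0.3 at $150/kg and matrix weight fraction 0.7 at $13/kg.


Cost = cost_f*Wf + cost_m*Wm = 150*0.3 + 13*0.7 = $54.1/kg

$54.1/kg


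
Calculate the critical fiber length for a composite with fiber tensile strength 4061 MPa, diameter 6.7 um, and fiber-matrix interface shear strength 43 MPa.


Lc = sigma_f * d / (2 * tau_i) = 4061 * 6.7 / (2 * 43) = 316.4 um

316.4 um


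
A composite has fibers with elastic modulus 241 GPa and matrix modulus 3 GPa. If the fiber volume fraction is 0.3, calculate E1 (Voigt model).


E1 = Ef*Vf + Em*(1-Vf) = 241*0.3 + 3*0.7 = 74.4 GPa

74.4 GPa


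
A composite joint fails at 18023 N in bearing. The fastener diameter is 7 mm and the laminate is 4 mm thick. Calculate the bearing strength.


sigma_br = F/(d*h) = 18023/(7*4) = 643.7 MPa

643.7 MPa


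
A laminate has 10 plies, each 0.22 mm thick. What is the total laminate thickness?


h = n * t_ply = 10 * 0.22 = 2.2 mm

2.2 mm


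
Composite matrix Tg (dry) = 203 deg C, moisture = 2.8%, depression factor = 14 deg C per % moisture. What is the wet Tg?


Tg_wet = Tg_dry - k*moisture = 203 - 14*2.8 = 163.8 deg C

163.8 deg C


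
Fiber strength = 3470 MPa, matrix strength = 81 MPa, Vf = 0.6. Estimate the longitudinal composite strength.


sigma_1 = sigma_f*Vf + sigma_m*(1-Vf) = 3470*0.6 + 81*0.4 = 2114.4 MPa

2114.4 MPa


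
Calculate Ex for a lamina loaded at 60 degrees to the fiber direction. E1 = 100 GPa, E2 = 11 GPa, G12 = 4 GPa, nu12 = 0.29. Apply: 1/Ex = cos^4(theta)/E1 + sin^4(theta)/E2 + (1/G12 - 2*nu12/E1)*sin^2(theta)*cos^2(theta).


cos^4(60) = 0.0625, sin^4(60) = 0.5625, sin^2(60)*cos^2(60) = 0.1875
1/G12 - 2*nu12/E1 = 1/4 - 2*0.29/100 = 0.2442 GPa^-1
1/Ex = 0.0625/100 + 0.5625/11 + 0.2442*0.1875 = 0.0975489 GPa^-1
Ex = 10.25 GPa

10.25 GPa


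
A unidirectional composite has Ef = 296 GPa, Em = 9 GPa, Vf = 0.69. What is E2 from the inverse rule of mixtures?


1/E2 = Vf/Ef + (1-Vf)/Em = 0.69/296 + 0.31/9
E2 = 27.19 GPa

27.19 GPa


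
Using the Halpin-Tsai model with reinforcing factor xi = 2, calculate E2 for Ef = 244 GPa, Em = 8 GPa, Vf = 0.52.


eta = (Ef/Em - 1)/(Ef/Em + xi) = (30.5 - 1)/(30.5 + 2) = 0.9077
E2 = Em*(1+xi*eta*Vf)/(1-eta*Vf) = 29.45 GPa

29.45 GPa


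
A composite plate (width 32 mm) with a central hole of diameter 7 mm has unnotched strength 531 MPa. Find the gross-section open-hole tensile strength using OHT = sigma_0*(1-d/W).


OHT = sigma_0*(1-d/W) = 531*(1-7/32) = 414.8 MPa

414.8 MPa


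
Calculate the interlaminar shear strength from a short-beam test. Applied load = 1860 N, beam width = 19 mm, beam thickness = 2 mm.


ILSS = 3F/(4bh) = 3*1860/(4*19*2) = 36.71 MPa

36.71 MPa


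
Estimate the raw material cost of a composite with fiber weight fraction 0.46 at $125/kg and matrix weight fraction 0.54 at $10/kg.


Cost = cost_f*Wf + cost_m*Wm = 125*0.46 + 10*0.54 = $62.9/kg

$62.9/kg


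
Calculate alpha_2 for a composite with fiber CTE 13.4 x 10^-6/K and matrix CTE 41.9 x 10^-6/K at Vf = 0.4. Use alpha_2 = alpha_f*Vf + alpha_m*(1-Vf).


alpha_2 = alpha_f*Vf + alpha_m*(1-Vf) = 13.4*0.4 + 41.9*0.6 = 30.5 x 10^-6/K

30.5 x 10^-6/K


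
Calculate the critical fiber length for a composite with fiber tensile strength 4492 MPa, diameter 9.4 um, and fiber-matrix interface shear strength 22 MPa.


Lc = sigma_f * d / (2 * tau_i) = 4492 * 9.4 / (2 * 22) = 959.7 um

959.7 um


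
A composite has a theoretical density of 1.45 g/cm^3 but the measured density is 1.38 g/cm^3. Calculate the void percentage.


Void% = (rho_theo - rho_actual)/rho_theo * 100 = (1.45 - 1.38)/1.45 * 100 = 4.83%

4.83%


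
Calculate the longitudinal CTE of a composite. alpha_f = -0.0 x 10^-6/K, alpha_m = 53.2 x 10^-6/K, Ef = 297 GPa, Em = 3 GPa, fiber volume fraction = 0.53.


E1 = Ef*Vf + Em*(1-Vf) = 158.82
alpha_1 = (alpha_f*Ef*Vf + alpha_m*Em*(1-Vf))/E1 = 0.47 x 10^-6/K

0.47 x 10^-6/K


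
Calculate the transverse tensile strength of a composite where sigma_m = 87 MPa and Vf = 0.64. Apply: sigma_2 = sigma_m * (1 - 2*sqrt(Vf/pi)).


factor = 1 - 2*sqrt(0.64/pi) = 0.0973
sigma_2 = 87 * 0.0973 = 8.46 MPa

8.46 MPa


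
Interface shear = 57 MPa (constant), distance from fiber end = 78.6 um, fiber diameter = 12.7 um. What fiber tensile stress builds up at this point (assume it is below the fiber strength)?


Force balance: sigma_f * (pi*d^2/4) = tau * (pi*d) * x  ->  sigma_f = 4 * tau * x / d
sigma_f = 4 * 57 * 78.6 / 12.7 = 1411.1 MPa

1411.1 MPa


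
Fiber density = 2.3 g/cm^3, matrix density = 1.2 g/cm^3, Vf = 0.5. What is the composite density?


rho_c = rho_f*Vf + rho_m*(1-Vf) = 2.3*0.5 + 1.2*0.5 = 1.75 g/cm^3

1.75 g/cm^3


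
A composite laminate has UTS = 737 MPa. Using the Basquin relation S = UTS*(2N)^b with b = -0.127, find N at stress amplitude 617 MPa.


N = 0.5 * (S/UTS)^(1/b) = 0.5 * (617/737)^(1/-0.127) = 2.0263 cycles

2.0263 cycles


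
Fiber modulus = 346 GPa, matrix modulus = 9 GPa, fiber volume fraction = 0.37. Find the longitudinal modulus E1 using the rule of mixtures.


E1 = Ef*Vf + Em*(1-Vf) = 346*0.37 + 9*0.63 = 133.69 GPa

133.69 GPa


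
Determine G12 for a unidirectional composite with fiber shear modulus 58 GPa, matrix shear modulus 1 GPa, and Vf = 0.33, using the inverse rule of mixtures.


1/G12 = Vf/Gf + (1-Vf)/Gm = 0.33/58 + 0.67/1
G12 = 1.48 GPa

1.48 GPa


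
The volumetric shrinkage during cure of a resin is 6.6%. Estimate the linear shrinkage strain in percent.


Linear shrinkage ≈ vol_shrink/3 = 6.6/3 = 2.2%

2.2%


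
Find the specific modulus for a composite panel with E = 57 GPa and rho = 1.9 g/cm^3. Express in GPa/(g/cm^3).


Specific stiffness = E/rho = 57/1.9 = 30.0 GPa/(g/cm^3)

30.0 GPa/(g/cm^3)


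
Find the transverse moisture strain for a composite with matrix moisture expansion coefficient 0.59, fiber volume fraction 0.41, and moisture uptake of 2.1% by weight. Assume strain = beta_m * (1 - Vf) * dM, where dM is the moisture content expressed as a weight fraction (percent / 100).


dM = 2.1/100 = 0.021
strain = beta_m * (1-Vf) * dM = 0.59 * 0.59 * 0.021 = 0.0073101

0.0073101


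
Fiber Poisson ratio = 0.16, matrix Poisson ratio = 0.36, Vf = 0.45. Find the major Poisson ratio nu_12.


nu_12 = nu_f*Vf + nu_m*(1-Vf) = 0.16*0.45 + 0.36*0.55 = 0.27

0.27


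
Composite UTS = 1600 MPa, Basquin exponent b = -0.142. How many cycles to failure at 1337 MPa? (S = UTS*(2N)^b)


N = 0.5 * (S/UTS)^(1/b) = 0.5 * (1337/1600)^(1/-0.142) = 1.7709 cycles

1.7709 cycles


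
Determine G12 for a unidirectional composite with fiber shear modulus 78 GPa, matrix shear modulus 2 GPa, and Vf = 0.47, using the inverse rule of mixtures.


1/G12 = Vf/Gf + (1-Vf)/Gm = 0.47/78 + 0.53/2
G12 = 3.69 GPa

3.69 GPa


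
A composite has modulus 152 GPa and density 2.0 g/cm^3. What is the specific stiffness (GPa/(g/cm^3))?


Specific stiffness = E/rho = 152/2.0 = 76.0 GPa/(g/cm^3)

76.0 GPa/(g/cm^3)


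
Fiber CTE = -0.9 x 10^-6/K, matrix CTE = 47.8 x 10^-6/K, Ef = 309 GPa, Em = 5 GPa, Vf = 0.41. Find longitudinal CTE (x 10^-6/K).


E1 = Ef*Vf + Em*(1-Vf) = 129.64
alpha_1 = (alpha_f*Ef*Vf + alpha_m*Em*(1-Vf))/E1 = 0.21 x 10^-6/K

0.21 x 10^-6/K


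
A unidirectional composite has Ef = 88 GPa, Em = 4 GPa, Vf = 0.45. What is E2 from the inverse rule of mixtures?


1/E2 = Vf/Ef + (1-Vf)/Em = 0.45/88 + 0.55/4
E2 = 7.01 GPa

7.01 GPa


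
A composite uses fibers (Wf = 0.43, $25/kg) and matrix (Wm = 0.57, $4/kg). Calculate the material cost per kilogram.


Cost = cost_f*Wf + cost_m*Wm = 25*0.43 + 4*0.57 = $13.03/kg

$13.03/kg


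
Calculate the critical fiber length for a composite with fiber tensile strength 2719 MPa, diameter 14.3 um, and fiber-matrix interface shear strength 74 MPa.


Lc = sigma_f * d / (2 * tau_i) = 2719 * 14.3 / (2 * 74) = 262.7 um

262.7 um


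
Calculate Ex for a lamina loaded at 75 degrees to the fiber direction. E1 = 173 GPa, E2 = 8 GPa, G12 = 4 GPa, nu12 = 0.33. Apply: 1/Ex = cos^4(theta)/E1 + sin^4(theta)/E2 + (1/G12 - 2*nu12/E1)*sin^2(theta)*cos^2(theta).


cos^4(75) = 0.004487, sin^4(75) = 0.870513, sin^2(75)*cos^2(75) = 0.0625
1/G12 - 2*nu12/E1 = 1/4 - 2*0.33/173 = 0.246185 GPa^-1
1/Ex = 0.004487/173 + 0.870513/8 + 0.246185*0.0625 = 0.1242266 GPa^-1
Ex = 8.05 GPa

8.05 GPa


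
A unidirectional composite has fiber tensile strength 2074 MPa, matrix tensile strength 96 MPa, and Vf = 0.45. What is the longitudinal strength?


sigma_1 = sigma_f*Vf + sigma_m*(1-Vf) = 2074*0.45 + 96*0.55 = 986.1 MPa

986.1 MPa


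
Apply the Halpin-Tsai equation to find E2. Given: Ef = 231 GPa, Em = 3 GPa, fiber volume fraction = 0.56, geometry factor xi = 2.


eta = (Ef/Em - 1)/(Ef/Em + xi) = (77.0 - 1)/(77.0 + 2) = 0.962
E2 = Em*(1+xi*eta*Vf)/(1-eta*Vf) = 13.51 GPa

13.51 GPa


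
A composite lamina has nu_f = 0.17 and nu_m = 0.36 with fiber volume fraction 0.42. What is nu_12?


nu_12 = nu_f*Vf + nu_m*(1-Vf) = 0.17*0.42 + 0.36*0.58 = 0.2802

0.2802


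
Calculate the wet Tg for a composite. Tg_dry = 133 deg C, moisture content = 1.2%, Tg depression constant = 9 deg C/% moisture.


Tg_wet = Tg_dry - k*moisture = 133 - 9*1.2 = 122.2 deg C

122.2 deg C


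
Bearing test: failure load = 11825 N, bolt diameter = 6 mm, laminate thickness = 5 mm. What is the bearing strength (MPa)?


sigma_br = F/(d*h) = 11825/(6*5) = 394.2 MPa

394.2 MPa


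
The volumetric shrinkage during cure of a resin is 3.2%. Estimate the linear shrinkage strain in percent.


Linear shrinkage ≈ vol_shrink/3 = 3.2/3 = 1.067%

1.067%


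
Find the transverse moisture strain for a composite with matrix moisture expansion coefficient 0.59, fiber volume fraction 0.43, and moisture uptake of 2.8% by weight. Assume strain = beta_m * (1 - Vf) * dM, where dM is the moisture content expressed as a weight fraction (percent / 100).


dM = 2.8/100 = 0.028
strain = beta_m * (1-Vf) * dM = 0.59 * 0.57 * 0.028 = 0.0094164

0.0094164


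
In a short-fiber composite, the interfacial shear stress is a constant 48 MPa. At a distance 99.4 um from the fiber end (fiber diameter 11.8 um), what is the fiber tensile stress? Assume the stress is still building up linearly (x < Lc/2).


Force balance: sigma_f * (pi*d^2/4) = tau * (pi*d) * x  ->  sigma_f = 4 * tau * x / d
sigma_f = 4 * 48 * 99.4 / 11.8 = 1617.4 MPa

1617.4 MPa


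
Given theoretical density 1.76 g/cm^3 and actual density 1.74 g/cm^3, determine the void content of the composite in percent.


Void% = (rho_theo - rho_actual)/rho_theo * 100 = (1.76 - 1.74)/1.76 * 100 = 1.14%

1.14%


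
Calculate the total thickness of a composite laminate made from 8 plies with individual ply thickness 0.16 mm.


h = n * t_ply = 8 * 0.16 = 1.28 mm

1.28 mm


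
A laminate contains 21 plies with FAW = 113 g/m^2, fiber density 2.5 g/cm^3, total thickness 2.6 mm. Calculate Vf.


Vf = n * FAW / (rho_f * h * 1000) = 21 * 113 / (2.5 * 2.6 * 1000) = 0.3651

0.3651


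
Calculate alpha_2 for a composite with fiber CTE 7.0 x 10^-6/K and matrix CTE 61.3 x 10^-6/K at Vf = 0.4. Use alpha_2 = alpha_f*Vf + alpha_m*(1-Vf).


alpha_2 = alpha_f*Vf + alpha_m*(1-Vf) = 7.0*0.4 + 61.3*0.6 = 39.6 x 10^-6/K

39.6 x 10^-6/K


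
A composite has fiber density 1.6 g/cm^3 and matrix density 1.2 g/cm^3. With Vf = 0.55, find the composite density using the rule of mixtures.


rho_c = rho_f*Vf + rho_m*(1-Vf) = 1.6*0.55 + 1.2*0.45 = 1.42 g/cm^3

1.42 g/cm^3


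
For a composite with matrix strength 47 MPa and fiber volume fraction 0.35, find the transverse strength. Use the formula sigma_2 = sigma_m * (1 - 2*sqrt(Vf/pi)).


factor = 1 - 2*sqrt(0.35/pi) = 0.3324
sigma_2 = 47 * 0.3324 = 15.62 MPa

15.62 MPa


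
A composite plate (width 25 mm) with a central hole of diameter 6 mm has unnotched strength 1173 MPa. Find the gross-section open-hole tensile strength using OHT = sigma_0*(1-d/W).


OHT = sigma_0*(1-d/W) = 1173*(1-6/25) = 891.5 MPa

891.5 MPa


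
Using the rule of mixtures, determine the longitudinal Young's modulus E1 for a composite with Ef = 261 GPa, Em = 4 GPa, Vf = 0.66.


E1 = Ef*Vf + Em*(1-Vf) = 261*0.66 + 4*0.34 = 173.62 GPa

173.62 GPa


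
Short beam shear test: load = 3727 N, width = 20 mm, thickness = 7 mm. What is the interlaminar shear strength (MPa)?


ILSS = 3F/(4bh) = 3*3727/(4*20*7) = 19.97 MPa

19.97 MPa


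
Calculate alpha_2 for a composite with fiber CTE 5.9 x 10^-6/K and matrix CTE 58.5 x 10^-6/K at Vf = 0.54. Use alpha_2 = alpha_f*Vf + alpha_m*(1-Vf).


alpha_2 = alpha_f*Vf + alpha_m*(1-Vf) = 5.9*0.54 + 58.5*0.46 = 30.1 x 10^-6/K

30.1 x 10^-6/K


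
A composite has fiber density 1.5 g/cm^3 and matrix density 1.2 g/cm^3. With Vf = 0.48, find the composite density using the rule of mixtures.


rho_c = rho_f*Vf + rho_m*(1-Vf) = 1.5*0.48 + 1.2*0.52 = 1.344 g/cm^3

1.344 g/cm^3


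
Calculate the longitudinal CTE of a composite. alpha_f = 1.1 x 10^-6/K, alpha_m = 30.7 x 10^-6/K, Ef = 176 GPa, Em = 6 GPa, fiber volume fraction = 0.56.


E1 = Ef*Vf + Em*(1-Vf) = 101.2
alpha_1 = (alpha_f*Ef*Vf + alpha_m*Em*(1-Vf))/E1 = 1.87 x 10^-6/K

1.87 x 10^-6/K


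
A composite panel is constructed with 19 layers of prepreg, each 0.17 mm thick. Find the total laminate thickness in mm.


h = n * t_ply = 19 * 0.17 = 3.23 mm

3.23 mm


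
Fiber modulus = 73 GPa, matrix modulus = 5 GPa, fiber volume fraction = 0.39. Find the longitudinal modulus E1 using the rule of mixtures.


E1 = Ef*Vf + Em*(1-Vf) = 73*0.39 + 5*0.61 = 31.52 GPa

31.52 GPa


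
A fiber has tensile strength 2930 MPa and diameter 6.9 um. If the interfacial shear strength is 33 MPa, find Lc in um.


Lc = sigma_f * d / (2 * tau_i) = 2930 * 6.9 / (2 * 33) = 306.3 um

306.3 um


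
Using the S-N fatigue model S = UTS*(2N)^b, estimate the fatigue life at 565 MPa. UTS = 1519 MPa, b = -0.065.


N = 0.5 * (S/UTS)^(1/b) = 0.5 * (565/1519)^(1/-0.065) = 2.0268e+06 cycles

2.0268e+06 cycles


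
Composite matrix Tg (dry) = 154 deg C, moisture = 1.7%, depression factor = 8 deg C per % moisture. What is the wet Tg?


Tg_wet = Tg_dry - k*moisture = 154 - 8*1.7 = 140.4 deg C

140.4 deg C


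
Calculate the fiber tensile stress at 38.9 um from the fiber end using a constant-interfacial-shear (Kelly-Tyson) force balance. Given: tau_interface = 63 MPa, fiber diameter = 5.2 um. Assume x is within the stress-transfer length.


Force balance: sigma_f * (pi*d^2/4) = tau * (pi*d) * x  ->  sigma_f = 4 * tau * x / d
sigma_f = 4 * 63 * 38.9 / 5.2 = 1885.2 MPa

1885.2 MPa


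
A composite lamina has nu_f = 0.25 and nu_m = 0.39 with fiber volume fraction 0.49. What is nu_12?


nu_12 = nu_f*Vf + nu_m*(1-Vf) = 0.25*0.49 + 0.39*0.51 = 0.3214

0.3214


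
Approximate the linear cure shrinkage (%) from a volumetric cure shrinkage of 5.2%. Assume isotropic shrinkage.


Linear shrinkage ≈ vol_shrink/3 = 5.2/3 = 1.733%

1.733%


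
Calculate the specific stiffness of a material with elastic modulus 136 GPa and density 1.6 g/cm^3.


Specific stiffness = E/rho = 136/1.6 = 85.0 GPa/(g/cm^3)

85.0 GPa/(g/cm^3)


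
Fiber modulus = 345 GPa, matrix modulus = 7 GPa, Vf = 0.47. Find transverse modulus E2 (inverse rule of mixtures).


1/E2 = Vf/Ef + (1-Vf)/Em = 0.47/345 + 0.53/7
E2 = 12.97 GPa

12.97 GPa


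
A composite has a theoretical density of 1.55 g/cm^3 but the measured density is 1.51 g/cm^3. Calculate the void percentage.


Void% = (rho_theo - rho_actual)/rho_theo * 100 = (1.55 - 1.51)/1.55 * 100 = 2.58%

2.58%


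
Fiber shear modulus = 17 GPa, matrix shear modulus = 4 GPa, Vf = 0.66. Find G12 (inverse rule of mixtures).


1/G12 = Vf/Gf + (1-Vf)/Gm = 0.66/17 + 0.34/4
G12 = 8.08 GPa

8.08 GPa


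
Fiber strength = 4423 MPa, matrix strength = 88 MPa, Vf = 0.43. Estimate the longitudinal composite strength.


sigma_1 = sigma_f*Vf + sigma_m*(1-Vf) = 4423*0.43 + 88*0.57 = 1952.1 MPa

1952.1 MPa


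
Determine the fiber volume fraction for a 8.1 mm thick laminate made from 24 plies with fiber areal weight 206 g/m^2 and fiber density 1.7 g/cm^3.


Vf = n * FAW / (rho_f * h * 1000) = 24 * 206 / (1.7 * 8.1 * 1000) = 0.359

0.359


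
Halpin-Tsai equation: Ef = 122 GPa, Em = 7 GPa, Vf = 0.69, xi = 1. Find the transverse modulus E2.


eta = (Ef/Em - 1)/(Ef/Em + xi) = (17.4286 - 1)/(17.4286 + 1) = 0.8915
E2 = Em*(1+xi*eta*Vf)/(1-eta*Vf) = 29.37 GPa

29.37 GPa


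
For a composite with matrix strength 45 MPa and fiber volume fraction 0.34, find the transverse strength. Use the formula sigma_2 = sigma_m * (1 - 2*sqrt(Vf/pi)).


factor = 1 - 2*sqrt(0.34/pi) = 0.342
sigma_2 = 45 * 0.342 = 15.39 MPa

15.39 MPa


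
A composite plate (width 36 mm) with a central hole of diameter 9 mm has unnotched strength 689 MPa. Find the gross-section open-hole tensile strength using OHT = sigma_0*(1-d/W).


OHT = sigma_0*(1-d/W) = 689*(1-9/36) = 516.8 MPa

516.8 MPa


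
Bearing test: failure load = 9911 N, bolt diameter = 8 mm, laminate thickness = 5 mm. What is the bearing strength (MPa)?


sigma_br = F/(d*h) = 9911/(8*5) = 247.8 MPa

247.8 MPa


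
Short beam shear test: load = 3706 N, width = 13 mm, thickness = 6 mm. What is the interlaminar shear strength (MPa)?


ILSS = 3F/(4bh) = 3*3706/(4*13*6) = 35.63 MPa

35.63 MPa


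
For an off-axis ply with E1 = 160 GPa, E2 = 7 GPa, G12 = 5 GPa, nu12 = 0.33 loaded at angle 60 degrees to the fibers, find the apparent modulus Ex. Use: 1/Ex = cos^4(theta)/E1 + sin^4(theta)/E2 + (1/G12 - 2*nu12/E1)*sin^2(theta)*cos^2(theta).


cos^4(60) = 0.0625, sin^4(60) = 0.5625, sin^2(60)*cos^2(60) = 0.1875
1/G12 - 2*nu12/E1 = 1/5 - 2*0.33/160 = 0.195875 GPa^-1
1/Ex = 0.0625/160 + 0.5625/7 + 0.195875*0.1875 = 0.1174743 GPa^-1
Ex = 8.51 GPa

8.51 GPa


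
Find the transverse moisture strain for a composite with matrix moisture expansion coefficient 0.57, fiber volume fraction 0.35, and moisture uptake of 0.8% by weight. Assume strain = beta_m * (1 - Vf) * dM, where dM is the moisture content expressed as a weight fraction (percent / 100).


dM = 0.8/100 = 0.008
strain = beta_m * (1-Vf) * dM = 0.57 * 0.65 * 0.008 = 0.002964

0.002964


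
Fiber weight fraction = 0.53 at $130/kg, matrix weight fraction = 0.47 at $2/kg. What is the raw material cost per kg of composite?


Cost = cost_f*Wf + cost_m*Wm = 130*0.53 + 2*0.47 = $69.84/kg

$69.84/kg


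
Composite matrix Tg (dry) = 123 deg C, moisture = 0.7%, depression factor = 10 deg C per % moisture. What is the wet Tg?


Tg_wet = Tg_dry - k*moisture = 123 - 10*0.7 = 116.0 deg C

116.0 deg C


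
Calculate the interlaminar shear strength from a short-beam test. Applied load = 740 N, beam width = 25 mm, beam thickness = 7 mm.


ILSS = 3F/(4bh) = 3*740/(4*25*7) = 3.17 MPa

3.17 MPa


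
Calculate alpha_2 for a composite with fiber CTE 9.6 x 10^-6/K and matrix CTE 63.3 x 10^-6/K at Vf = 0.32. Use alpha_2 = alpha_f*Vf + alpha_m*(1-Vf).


alpha_2 = alpha_f*Vf + alpha_m*(1-Vf) = 9.6*0.32 + 63.3*0.68 = 46.1 x 10^-6/K

46.1 x 10^-6/K


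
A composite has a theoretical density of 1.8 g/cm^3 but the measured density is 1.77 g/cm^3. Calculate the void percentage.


Void% = (rho_theo - rho_actual)/rho_theo * 100 = (1.8 - 1.77)/1.8 * 100 = 1.67%

1.67%


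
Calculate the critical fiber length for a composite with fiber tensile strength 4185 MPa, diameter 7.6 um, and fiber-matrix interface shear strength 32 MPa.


Lc = sigma_f * d / (2 * tau_i) = 4185 * 7.6 / (2 * 32) = 497.0 um

497.0 um


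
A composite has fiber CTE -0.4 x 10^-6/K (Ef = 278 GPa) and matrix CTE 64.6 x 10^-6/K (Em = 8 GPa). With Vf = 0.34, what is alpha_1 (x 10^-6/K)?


E1 = Ef*Vf + Em*(1-Vf) = 99.8
alpha_1 = (alpha_f*Ef*Vf + alpha_m*Em*(1-Vf))/E1 = 3.04 x 10^-6/K

3.04 x 10^-6/K


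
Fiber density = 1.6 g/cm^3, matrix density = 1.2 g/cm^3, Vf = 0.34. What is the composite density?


rho_c = rho_f*Vf + rho_m*(1-Vf) = 1.6*0.34 + 1.2*0.66 = 1.336 g/cm^3

1.336 g/cm^3


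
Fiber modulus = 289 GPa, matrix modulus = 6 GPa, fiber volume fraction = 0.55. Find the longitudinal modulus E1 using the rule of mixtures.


E1 = Ef*Vf + Em*(1-Vf) = 289*0.55 + 6*0.45 = 161.65 GPa

161.65 GPa


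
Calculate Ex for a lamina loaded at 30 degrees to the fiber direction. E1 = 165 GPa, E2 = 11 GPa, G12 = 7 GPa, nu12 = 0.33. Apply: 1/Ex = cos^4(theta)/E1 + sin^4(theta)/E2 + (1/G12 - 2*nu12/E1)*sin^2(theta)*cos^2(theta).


cos^4(30) = 0.5625, sin^4(30) = 0.0625, sin^2(30)*cos^2(30) = 0.1875
1/G12 - 2*nu12/E1 = 1/7 - 2*0.33/165 = 0.138857 GPa^-1
1/Ex = 0.5625/165 + 0.0625/11 + 0.138857*0.1875 = 0.0351266 GPa^-1
Ex = 28.47 GPa

28.47 GPa


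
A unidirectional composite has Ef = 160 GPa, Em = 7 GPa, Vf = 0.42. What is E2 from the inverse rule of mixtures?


1/E2 = Vf/Ef + (1-Vf)/Em = 0.42/160 + 0.58/7
E2 = 11.7 GPa

11.7 GPa


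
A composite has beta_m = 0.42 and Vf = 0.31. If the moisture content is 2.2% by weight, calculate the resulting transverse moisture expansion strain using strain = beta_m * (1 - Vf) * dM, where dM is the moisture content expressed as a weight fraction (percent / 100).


dM = 2.2/100 = 0.022
strain = beta_m * (1-Vf) * dM = 0.42 * 0.69 * 0.022 = 0.0063756

0.0063756


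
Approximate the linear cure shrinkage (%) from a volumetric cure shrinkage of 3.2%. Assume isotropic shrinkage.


Linear shrinkage ≈ vol_shrink/3 = 3.2/3 = 1.067%

1.067%


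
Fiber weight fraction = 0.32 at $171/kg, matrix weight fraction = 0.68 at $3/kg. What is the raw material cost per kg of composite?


Cost = cost_f*Wf + cost_m*Wm = 171*0.32 + 3*0.68 = $56.76/kg

$56.76/kg


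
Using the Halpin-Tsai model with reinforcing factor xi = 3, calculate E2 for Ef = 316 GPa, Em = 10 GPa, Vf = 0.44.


eta = (Ef/Em - 1)/(Ef/Em + xi) = (31.6 - 1)/(31.6 + 3) = 0.8844
E2 = Em*(1+xi*eta*Vf)/(1-eta*Vf) = 35.48 GPa

35.48 GPa


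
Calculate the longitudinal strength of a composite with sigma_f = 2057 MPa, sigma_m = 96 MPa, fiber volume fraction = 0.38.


sigma_1 = sigma_f*Vf + sigma_m*(1-Vf) = 2057*0.38 + 96*0.62 = 841.2 MPa

841.2 MPa


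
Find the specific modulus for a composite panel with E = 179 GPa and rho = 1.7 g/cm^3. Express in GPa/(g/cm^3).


Specific stiffness = E/rho = 179/1.7 = 105.3 GPa/(g/cm^3)

105.3 GPa/(g/cm^3)


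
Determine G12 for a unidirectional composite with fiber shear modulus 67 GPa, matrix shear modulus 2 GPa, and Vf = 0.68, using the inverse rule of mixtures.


1/G12 = Vf/Gf + (1-Vf)/Gm = 0.68/67 + 0.32/2
G12 = 5.88 GPa

5.88 GPa


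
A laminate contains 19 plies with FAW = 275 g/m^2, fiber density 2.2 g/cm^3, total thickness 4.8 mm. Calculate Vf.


Vf = n * FAW / (rho_f * h * 1000) = 19 * 275 / (2.2 * 4.8 * 1000) = 0.4948

0.4948


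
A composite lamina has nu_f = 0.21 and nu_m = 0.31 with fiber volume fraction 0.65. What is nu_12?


nu_12 = nu_f*Vf + nu_m*(1-Vf) = 0.21*0.65 + 0.31*0.35 = 0.245

0.245


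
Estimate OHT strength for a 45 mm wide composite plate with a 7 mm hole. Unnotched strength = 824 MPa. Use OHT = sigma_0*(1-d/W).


OHT = sigma_0*(1-d/W) = 824*(1-7/45) = 695.8 MPa

695.8 MPa


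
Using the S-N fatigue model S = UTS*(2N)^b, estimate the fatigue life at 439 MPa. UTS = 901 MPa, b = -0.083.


N = 0.5 * (S/UTS)^(1/b) = 0.5 * (439/901)^(1/-0.083) = 2891.6248 cycles

2891.6248 cycles


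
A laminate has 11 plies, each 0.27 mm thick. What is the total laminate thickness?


h = n * t_ply = 11 * 0.27 = 2.97 mm

2.97 mm


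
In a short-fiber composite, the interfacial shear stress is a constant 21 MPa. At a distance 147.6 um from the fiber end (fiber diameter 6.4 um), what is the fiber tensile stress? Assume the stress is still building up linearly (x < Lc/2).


Force balance: sigma_f * (pi*d^2/4) = tau * (pi*d) * x  ->  sigma_f = 4 * tau * x / d
sigma_f = 4 * 21 * 147.6 / 6.4 = 1937.3 MPa

1937.3 MPa


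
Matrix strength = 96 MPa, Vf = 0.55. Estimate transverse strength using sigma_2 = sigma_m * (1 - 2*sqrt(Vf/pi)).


factor = 1 - 2*sqrt(0.55/pi) = 0.1632
sigma_2 = 96 * 0.1632 = 15.66 MPa

15.66 MPa


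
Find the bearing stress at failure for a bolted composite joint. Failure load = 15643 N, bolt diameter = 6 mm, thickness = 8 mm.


sigma_br = F/(d*h) = 15643/(6*8) = 325.9 MPa

325.9 MPa


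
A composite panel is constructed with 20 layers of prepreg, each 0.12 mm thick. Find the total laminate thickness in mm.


h = n * t_ply = 20 * 0.12 = 2.4 mm

2.4 mm


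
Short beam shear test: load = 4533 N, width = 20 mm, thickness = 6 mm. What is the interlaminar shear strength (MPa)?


ILSS = 3F/(4bh) = 3*4533/(4*20*6) = 28.33 MPa

28.33 MPa


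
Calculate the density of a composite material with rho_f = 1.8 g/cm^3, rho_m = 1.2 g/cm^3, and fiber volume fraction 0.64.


rho_c = rho_f*Vf + rho_m*(1-Vf) = 1.8*0.64 + 1.2*0.36 = 1.584 g/cm^3

1.584 g/cm^3


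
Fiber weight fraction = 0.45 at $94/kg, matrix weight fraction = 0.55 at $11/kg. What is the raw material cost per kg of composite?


Cost = cost_f*Wf + cost_m*Wm = 94*0.45 + 11*0.55 = $48.35/kg

$48.35/kg


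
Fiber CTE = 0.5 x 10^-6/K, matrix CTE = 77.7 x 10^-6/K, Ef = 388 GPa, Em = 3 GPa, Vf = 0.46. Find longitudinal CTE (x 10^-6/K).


E1 = Ef*Vf + Em*(1-Vf) = 180.1
alpha_1 = (alpha_f*Ef*Vf + alpha_m*Em*(1-Vf))/E1 = 1.19 x 10^-6/K

1.19 x 10^-6/K


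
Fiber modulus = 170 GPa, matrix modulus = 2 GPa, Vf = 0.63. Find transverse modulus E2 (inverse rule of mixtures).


1/E2 = Vf/Ef + (1-Vf)/Em = 0.63/170 + 0.37/2
E2 = 5.3 GPa

5.3 GPa


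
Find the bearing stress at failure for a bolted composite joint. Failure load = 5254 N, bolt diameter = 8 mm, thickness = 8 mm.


sigma_br = F/(d*h) = 5254/(8*8) = 82.1 MPa

82.1 MPa


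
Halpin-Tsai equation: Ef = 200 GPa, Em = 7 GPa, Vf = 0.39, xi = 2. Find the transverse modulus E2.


eta = (Ef/Em - 1)/(Ef/Em + xi) = (28.5714 - 1)/(28.5714 + 2) = 0.9019
E2 = Em*(1+xi*eta*Vf)/(1-eta*Vf) = 18.39 GPa

18.39 GPa


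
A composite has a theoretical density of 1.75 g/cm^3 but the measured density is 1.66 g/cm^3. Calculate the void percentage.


Void% = (rho_theo - rho_actual)/rho_theo * 100 = (1.75 - 1.66)/1.75 * 100 = 5.14%

5.14%


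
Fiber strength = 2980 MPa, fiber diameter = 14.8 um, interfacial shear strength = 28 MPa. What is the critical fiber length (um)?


Lc = sigma_f * d / (2 * tau_i) = 2980 * 14.8 / (2 * 28) = 787.6 um

787.6 um
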